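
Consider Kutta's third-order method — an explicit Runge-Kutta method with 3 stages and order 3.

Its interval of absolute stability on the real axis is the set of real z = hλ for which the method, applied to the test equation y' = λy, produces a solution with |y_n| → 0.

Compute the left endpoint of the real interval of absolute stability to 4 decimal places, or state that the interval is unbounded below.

z* = -2.5127.

Test eqn y'=λy, z=hλ:
  order 3, 3-stage ⇒ R(z)=1+z+z^2/2+z^3/6
  (e.g. R(-1.61)=-0.00950, |R|=0.00950)

Boundary: |R(x)|=1, x<0.
x=-1.61: |R|=0.0095
|R(-2.48)|=0.9470 |R(-2.11)|=0.4496 |R(-0.65)|=0.5155
Bisect:
  x_lo=-2.8933 |R|=1.7444  x_hi=-0.2544 |R|=0.7752
  mid=-1.57386 |R|=0.01490 →hi
  mid=-2.23358 |R|=0.59632 →hi
  mid=-2.56344 |R|=1.08533 →lo
  mid=-2.39851 |R|=0.82180 →hi
  mid=-2.48098 |R|=0.94853 →hi
  mid=-2.52221 |R|=1.01563 →lo
  mid=-2.50160 |R|=0.98176 →hi
  mid=-2.51190 |R|=0.99862 →hi
  ...
  [-2.51287,-2.51271] ⇒ x*=-2.5127
So |R|<1 on (-2.5127, 0).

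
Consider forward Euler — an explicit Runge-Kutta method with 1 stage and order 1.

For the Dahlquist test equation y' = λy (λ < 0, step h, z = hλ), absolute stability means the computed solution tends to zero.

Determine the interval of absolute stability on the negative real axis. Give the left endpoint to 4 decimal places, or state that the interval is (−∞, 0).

Set f=λy, z=hλ:
  order 1, 1-stage ⇒ R(z)=1+z
  (e.g. R(-0.47)=0.53000, |R|=0.53000)

Find x<0 with |R(x)|<1.
x=-0.47: |R|=0.5300
|R(-2.38)|=1.3800 |R(-2.09)|=1.0900 |R(-1.32)|=0.3200
Bisect:
  x_lo=-2.5894 |R|=1.5894  x_hi=-0.1829 |R|=0.8171
  mid=-1.38614 |R|=0.38614 →hi
  mid=-1.98778 |R|=0.98778 →hi
  mid=-2.28859 |R|=1.28859 →lo
  mid=-2.13819 |R|=1.13819 →lo
  mid=-2.06298 |R|=1.06298 →lo
  mid=-2.02538 |R|=1.02538 →lo
  mid=-2.00658 |R|=1.00658 →lo
  mid=-1.99718 |R|=0.99718 →hi
  ...
  [-2.00012,-1.99997] ⇒ x*=-2.0000
Stable set (-2.0000, 0).

(-2.0000, 0).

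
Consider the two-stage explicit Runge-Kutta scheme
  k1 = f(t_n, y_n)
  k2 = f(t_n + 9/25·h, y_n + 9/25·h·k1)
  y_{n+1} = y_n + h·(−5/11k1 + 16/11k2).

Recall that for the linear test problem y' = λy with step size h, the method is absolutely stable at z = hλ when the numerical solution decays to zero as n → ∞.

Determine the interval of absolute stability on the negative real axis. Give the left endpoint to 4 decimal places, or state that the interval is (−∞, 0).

z∈(-1.9097,0).

Test eqn y'=λy, z=hλ:
  k1=λy_n ⇒ h·k1=z·y_n;  k2=λ(1+9/25z)y_n ⇒ h·k2=z(1+9/25z)y_n
  y_{n+1}/y_n = 1 − 5/11z + 16/11z(1+9/25z) = 1 + z + 144/275z²
  ⇒ R(z) = 1 + z + 144/275z².

Solve |R(x)|<1 on ℝ⁻.
x=-1.69: |R|=0.8056
R=1: x+144/275x²=0 ⇒ x=−275/144=-1.9097; min R=1−1/(4·144/275)=0.5226>−1
Confirm numerically:
  x=-1.827: |R|=0.92086 <1
  x=-1.267: |R|=0.57359 <1
  x=-1.225: |R|=0.56078 <1
  x=-1.170: |R|=0.54681 <1
  x=-2.438: |R|=1.67441 >1
  x=-2.292: |R|=1.45880 >1
  x=-2.262: |R|=1.41726 >1
Stable set (-1.9097, 0).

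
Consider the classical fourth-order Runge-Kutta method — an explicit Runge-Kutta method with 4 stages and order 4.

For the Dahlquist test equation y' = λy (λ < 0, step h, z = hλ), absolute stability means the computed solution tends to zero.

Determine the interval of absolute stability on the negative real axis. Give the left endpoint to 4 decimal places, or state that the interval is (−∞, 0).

z∈(-2.7853,0).

With y'=λy (z=hλ):
  order 4, 4-stage ⇒ R(z)=1+z+z^2/2+z^3/6+z^4/24
  (e.g. R(-1)=0.37500, |R|=0.37500)

Find x<0 with |R(x)|<1.
x=-1: |R|=0.3750
|R(-1.61)|=0.2705 |R(-1.08)|=0.3499 |R(-0.95)|=0.3923
Bisect:
  x_lo=-3.4717 |R|=2.6336  x_hi=-0.0875 |R|=0.9162
  mid=-1.77963 |R|=0.28247 →hi
  mid=-2.62567 |R|=0.78482 →hi
  mid=-3.04869 |R|=1.47538 →lo
  mid=-2.83718 |R|=1.08108 →lo
  mid=-2.73142 |R|=0.92177 →hi
  mid=-2.78430 |R|=0.99850 →hi
  mid=-2.81074 |R|=1.03904 →lo
  mid=-2.79752 |R|=1.01859 →lo
  mid=-2.79091 |R|=1.00850 →lo
  mid=-2.78760 |R|=1.00349 →lo
  ...
  [-2.78533,-2.78513] ⇒ x*=-2.7853
So |R|<1 on (-2.7853, 0).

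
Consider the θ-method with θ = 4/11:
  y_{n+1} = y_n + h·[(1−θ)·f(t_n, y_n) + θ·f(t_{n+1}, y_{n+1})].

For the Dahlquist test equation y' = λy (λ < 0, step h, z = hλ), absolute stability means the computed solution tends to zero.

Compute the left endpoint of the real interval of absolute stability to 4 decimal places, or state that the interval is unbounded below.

With y'=λy (z=hλ):
  y_{n+1} = y_n + z·[7/11·y_n + 4/11·y_{n+1}] ⇒ (1 − 4/11z)y_{n+1} = (1 + 7/11z)y_n
  ⇒ R(z) = (1 + 7/11z)/(1 − 4/11z).

Need |R(x)|<1, x<0.
x=-0.36: |R|=0.6817
R=−1: 1+7/11x = −1+4/11x ⇒ -3/11x=2 ⇒ x=2/(-3/11)=-7.3333
Confirm numerically:
  x=-7.145: |R|=0.98573 <1
  x=-6.374: |R|=0.92114 <1
  x=-4.109: |R|=0.64743 <1
  x=-7.658: |R|=1.02340 >1
  x=-7.625: |R|=1.02108 >1
  x=-7.498: |R|=1.01205 >1
Stable set (-7.3333, 0).

z* = -7.3333.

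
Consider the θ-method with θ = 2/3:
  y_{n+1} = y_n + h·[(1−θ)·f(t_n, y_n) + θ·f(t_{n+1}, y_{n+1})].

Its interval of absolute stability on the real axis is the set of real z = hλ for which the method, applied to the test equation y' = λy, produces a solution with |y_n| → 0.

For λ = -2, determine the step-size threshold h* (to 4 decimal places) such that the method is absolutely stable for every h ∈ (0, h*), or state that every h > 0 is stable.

With y'=λy (z=hλ):
  y_{n+1} = y_n + z·[1/3·y_n + 2/3·y_{n+1}] ⇒ (1 − 2/3z)y_{n+1} = (1 + 1/3z)y_n
  Hence R(z) = (1 + 1/3z)/(1 − 2/3z).

Need |R(x)|<1, x<0.
x=-0.64: |R|=0.5514
x=-2: |R|=0.1429
x=-10: |R|=0.3043
x=-100: |R|=0.4778
θ=2/3≥1/2 ⇒ |1+1/3x|<|1−2/3x| ∀x<0 ⇒ unbounded interval.

interval (−∞, 0). Any h>0 works for λ=-2.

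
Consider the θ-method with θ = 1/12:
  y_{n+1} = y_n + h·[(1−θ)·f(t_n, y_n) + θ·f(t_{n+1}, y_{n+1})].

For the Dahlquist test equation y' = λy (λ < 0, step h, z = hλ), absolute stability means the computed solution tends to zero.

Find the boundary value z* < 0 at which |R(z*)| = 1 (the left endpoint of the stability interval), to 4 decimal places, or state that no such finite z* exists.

z* = -2.4000.

On y'=λy, z=hλ:
  y_{n+1} = y_n + z·[11/12·y_n + 1/12·y_{n+1}] ⇒ (1 − 1/12z)y_{n+1} = (1 + 11/12z)y_n
  Hence R(z) = (1 + 11/12z)/(1 − 1/12z).

Find x<0 with |R(x)|<1.
x=-1.15: |R|=0.0494
R=−1: 1+11/12x = −1+1/12x ⇒ -5/6x=2 ⇒ x=2/(-5/6)=-2.4000
Confirm numerically:
  x=-2.314: |R|=0.93992 <1
  x=-2.075: |R|=0.76909 <1
  x=-1.245: |R|=0.12797 <1
  x=-2.806: |R|=1.27421 >1
  x=-2.735: |R|=1.22735 >1
So |R|<1 on (-2.4000, 0).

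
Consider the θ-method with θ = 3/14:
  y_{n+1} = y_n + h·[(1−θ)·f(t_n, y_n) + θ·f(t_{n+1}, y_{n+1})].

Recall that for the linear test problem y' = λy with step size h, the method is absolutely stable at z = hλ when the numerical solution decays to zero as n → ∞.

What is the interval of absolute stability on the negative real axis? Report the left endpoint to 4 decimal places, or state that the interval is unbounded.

z∈(-3.5000,0).

Test eqn y'=λy, z=hλ:
  y_{n+1} = y_n + z·[11/14·y_n + 3/14·y_{n+1}] ⇒ (1 − 3/14z)y_{n+1} = (1 + 11/14z)y_n
  Hence R(z) = (1 + 11/14z)/(1 − 3/14z).

Need |R(x)|<1, x<0.
x=-1.37: |R|=0.0591
R=−1: 1+11/14x = −1+3/14x ⇒ -4/7x=2 ⇒ x=2/(-4/7)=-3.5000
Confirm numerically:
  x=-2.036: |R|=0.41755 <1
  x=-1.909: |R|=0.35479 <1
  x=-1.474: |R|=0.12018 <1
  x=-4.083: |R|=1.17768 >1
  x=-4.006: |R|=1.15558 >1
  x=-4.002: |R|=1.15443 >1
So |R|<1 on (-3.5000, 0).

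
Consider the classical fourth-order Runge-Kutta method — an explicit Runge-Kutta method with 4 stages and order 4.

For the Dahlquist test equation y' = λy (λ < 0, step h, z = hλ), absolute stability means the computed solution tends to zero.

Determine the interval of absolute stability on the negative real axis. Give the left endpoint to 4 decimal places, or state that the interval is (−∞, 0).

(-2.7853, 0).

On y'=λy, z=hλ:
  order 4, 4-stage ⇒ R(z)=1+z+z^2/2+z^3/6+z^4/24
  (e.g. R(-1.45)=0.27733, |R|=0.27733)

Find x<0 with |R(x)|<1.
x=-1.45: |R|=0.2773
|R(-1.83)|=0.2903 |R(-1.29)|=0.2997 |R(-0.9)|=0.4108
Bisect:
  x_lo=-3.5551 |R|=2.9314  x_hi=-0.3238 |R|=0.7234
  mid=-1.93945 |R|=0.31495 →hi
  mid=-2.74729 |R|=0.94419 →hi
  mid=-3.15120 |R|=1.70716 →lo
  mid=-2.94924 |R|=1.27667 →lo
  mid=-2.84827 |R|=1.09917 →lo
  mid=-2.79778 |R|=1.01898 →lo
  mid=-2.77253 |R|=0.98093 →hi
  mid=-2.78515 |R|=0.99979 →hi
  mid=-2.79146 |R|=1.00934 →lo
  mid=-2.78831 |R|=1.00456 →lo
  ...
  [-2.78535,-2.78515] ⇒ x*=-2.7853
Stable set (-2.7853, 0).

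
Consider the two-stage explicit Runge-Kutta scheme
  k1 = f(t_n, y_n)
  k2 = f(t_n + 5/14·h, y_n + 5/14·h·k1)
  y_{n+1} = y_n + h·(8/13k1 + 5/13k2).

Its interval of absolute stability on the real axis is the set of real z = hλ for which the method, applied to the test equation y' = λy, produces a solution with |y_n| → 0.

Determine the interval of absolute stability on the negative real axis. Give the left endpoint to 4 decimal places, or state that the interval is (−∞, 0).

On y'=λy, z=hλ:
  k1=λy_n ⇒ h·k1=z·y_n;  k2=λ(1+5/14z)y_n ⇒ h·k2=z(1+5/14z)y_n
  y_{n+1}/y_n = 1 + 8/13z + 5/13z(1+5/14z) = 1 + z + 25/182z²
  Hence R(z) = 1 + z + 25/182z².

Solve |R(x)|<1 on ℝ⁻.
x=-0.63: |R|=0.4245
R=1: x+25/182x²=0 ⇒ x=−182/25=-7.2800; min R=1−1/(4·25/182)=-0.8200>−1
Confirm numerically:
  x=-7.245: |R|=0.96517 <1
  x=-6.744: |R|=0.50346 <1
  x=-5.060: |R|=0.54302 <1
  x=-4.131: |R|=0.78688 <1
  x=-7.641: |R|=1.37890 >1
  x=-7.558: |R|=1.28862 >1
  x=-7.493: |R|=1.21923 >1
Interval (-7.2800, 0).

z∈(-7.2800,0).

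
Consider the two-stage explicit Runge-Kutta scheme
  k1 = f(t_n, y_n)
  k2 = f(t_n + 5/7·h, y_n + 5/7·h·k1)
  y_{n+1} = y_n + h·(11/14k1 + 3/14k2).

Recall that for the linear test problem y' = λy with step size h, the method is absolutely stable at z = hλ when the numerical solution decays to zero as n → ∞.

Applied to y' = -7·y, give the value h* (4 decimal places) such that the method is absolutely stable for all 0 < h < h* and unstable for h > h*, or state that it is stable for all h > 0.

Set f=λy, z=hλ:
  k1=λy_n ⇒ h·k1=z·y_n;  k2=λ(1+5/7z)y_n ⇒ h·k2=z(1+5/7z)y_n
  y_{n+1}/y_n = 1 + 11/14z + 3/14z(1+5/7z) = 1 + z + 15/98z²
  ⇒ R(z) = 1 + z + 15/98z².

Need |R(x)|<1, x<0.
x=-0.89: |R|=0.2312
R=1: x+15/98x²=0 ⇒ x=−98/15=-6.5333; min R=1−1/(4·15/98)=-0.6333>−1
Confirm numerically:
  x=-5.995: |R|=0.50602 <1
  x=-5.701: |R|=0.27370 <1
  x=-4.990: |R|=0.17876 <1
  x=-4.034: |R|=0.54321 <1
  x=-7.074: |R|=1.58541 >1
  x=-6.886: |R|=1.37170 >1
  x=-6.569: |R|=1.03586 >1
Stable set (-6.5333, 0).

(-6.5333,0); λ=-7 ⇒ h* = (98/15)/7 = 0.9333.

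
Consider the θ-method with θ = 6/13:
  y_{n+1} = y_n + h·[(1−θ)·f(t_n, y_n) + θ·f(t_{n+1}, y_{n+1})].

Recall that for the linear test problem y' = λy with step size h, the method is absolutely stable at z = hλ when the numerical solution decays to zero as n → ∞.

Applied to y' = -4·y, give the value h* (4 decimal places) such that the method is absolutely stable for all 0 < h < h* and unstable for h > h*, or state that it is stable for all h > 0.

(-26.0000,0); λ=-4 ⇒ h* = (26)/4 = 6.5000.

Test eqn y'=λy, z=hλ:
  y_{n+1} = y_n + z·[7/13·y_n + 6/13·y_{n+1}] ⇒ (1 − 6/13z)y_{n+1} = (1 + 7/13z)y_n
  R(z) = (1 + 7/13z)/(1 − 6/13z).

Find x<0 with |R(x)|<1.
x=-1.76: |R|=0.0289
R=−1: 1+7/13x = −1+6/13x ⇒ -1/13x=2 ⇒ x=2/(-1/13)=-26.0000
Confirm numerically:
  x=-24.667: |R|=0.99172 <1
  x=-14.692: |R|=0.88821 <1
  x=-13.369: |R|=0.86449 <1
  x=-26.305: |R|=1.00179 >1
  x=-26.287: |R|=1.00168 >1
  x=-26.084: |R|=1.00050 >1
Interval (-26.0000, 0).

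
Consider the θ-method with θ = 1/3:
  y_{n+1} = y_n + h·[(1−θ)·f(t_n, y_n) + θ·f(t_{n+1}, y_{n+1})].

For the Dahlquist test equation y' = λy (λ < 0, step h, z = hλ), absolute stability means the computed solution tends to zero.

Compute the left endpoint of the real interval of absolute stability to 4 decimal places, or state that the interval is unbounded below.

Test eqn y'=λy, z=hλ:
  y_{n+1} = y_n + z·[2/3·y_n + 1/3·y_{n+1}] ⇒ (1 − 1/3z)y_{n+1} = (1 + 2/3z)y_n
  ⇒ R(z) = (1 + 2/3z)/(1 − 1/3z).

Boundary: |R(x)|=1, x<0.
x=-1.3: |R|=0.0930
R=−1: 1+2/3x = −1+1/3x ⇒ -1/3x=2 ⇒ x=2/(-1/3)=-6.0000
Confirm numerically:
  x=-5.739: |R|=0.97013 <1
  x=-4.619: |R|=0.81874 <1
  x=-4.386: |R|=0.78148 <1
  x=-3.357: |R|=0.58424 <1
  x=-6.391: |R|=1.04164 >1
  x=-6.198: |R|=1.02153 >1
Stable set (-6.0000, 0).

left endpoint -6.0000.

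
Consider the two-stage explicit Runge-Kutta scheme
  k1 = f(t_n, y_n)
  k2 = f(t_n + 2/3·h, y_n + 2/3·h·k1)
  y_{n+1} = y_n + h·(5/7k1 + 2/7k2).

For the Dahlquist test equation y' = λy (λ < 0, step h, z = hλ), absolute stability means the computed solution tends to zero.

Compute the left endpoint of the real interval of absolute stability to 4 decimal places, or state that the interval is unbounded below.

left endpoint -5.2500.

Set f=λy, z=hλ:
  k1=λy_n ⇒ h·k1=z·y_n;  k2=λ(1+2/3z)y_n ⇒ h·k2=z(1+2/3z)y_n
  y_{n+1}/y_n = 1 + 5/7z + 2/7z(1+2/3z) = 1 + z + 4/21z²
  R(z) = 1 + z + 4/21z².

Solve |R(x)|<1 on ℝ⁻.
x=-1.45: |R|=0.0495
R=1: x+4/21x²=0 ⇒ x=−21/4=-5.2500; min R=1−1/(4·4/21)=-0.3125>−1
Confirm numerically:
  x=-4.988: |R|=0.75108 <1
  x=-4.594: |R|=0.42597 <1
  x=-2.432: |R|=0.30540 <1
  x=-5.739: |R|=1.53455 >1
  x=-5.719: |R|=1.51090 >1
So |R|<1 on (-5.2500, 0).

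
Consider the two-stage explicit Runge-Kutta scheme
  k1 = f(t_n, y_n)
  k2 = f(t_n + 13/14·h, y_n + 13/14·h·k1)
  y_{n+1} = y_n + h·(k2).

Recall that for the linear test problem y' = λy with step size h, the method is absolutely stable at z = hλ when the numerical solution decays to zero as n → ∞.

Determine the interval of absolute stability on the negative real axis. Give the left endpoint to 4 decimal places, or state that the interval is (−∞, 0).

Set f=λy, z=hλ:
  k1=λy_n ⇒ h·k1=z·y_n;  k2=λ(1+13/14z)y_n ⇒ h·k2=z(1+13/14z)y_n
  y_{n+1}/y_n = 1 + z(1+13/14z) = 1 + z + 13/14z²
  R(z) = 1 + z + 13/14z².

Solve |R(x)|<1 on ℝ⁻.
x=-1.11: |R|=1.0341
R=1: x+13/14x²=0 ⇒ x=−14/13=-1.0769; min R=1−1/(4·13/14)=0.7308>−1
Confirm numerically:
  x=-0.938: |R|=0.87900 <1
  x=-0.701: |R|=0.75530 <1
  x=-0.520: |R|=0.73109 <1
  x=-1.625: |R|=1.82701 >1
  x=-1.600: |R|=1.77714 >1
  x=-1.530: |R|=1.64369 >1
Stable set (-1.0769, 0).

z∈(-1.0769,0).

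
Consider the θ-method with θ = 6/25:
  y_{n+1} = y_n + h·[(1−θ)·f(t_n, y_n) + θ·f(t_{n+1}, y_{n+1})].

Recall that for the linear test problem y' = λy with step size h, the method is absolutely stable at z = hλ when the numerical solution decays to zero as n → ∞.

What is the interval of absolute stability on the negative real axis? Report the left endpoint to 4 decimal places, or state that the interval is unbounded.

z∈(-3.8462,0).

Test eqn y'=λy, z=hλ:
  y_{n+1} = y_n + z·[19/25·y_n + 6/25·y_{n+1}] ⇒ (1 − 6/25z)y_{n+1} = (1 + 19/25z)y_n
  R(z) = (1 + 19/25z)/(1 − 6/25z).

Find x<0 with |R(x)|<1.
x=-0.87: |R|=0.2803
R=−1: 1+19/25x = −1+6/25x ⇒ -13/25x=2 ⇒ x=2/(-13/25)=-3.8462
Confirm numerically:
  x=-3.434: |R|=0.88251 <1
  x=-2.923: |R|=0.71788 <1
  x=-2.656: |R|=0.62204 <1
  x=-4.384: |R|=1.13629 >1
  x=-4.072: |R|=1.05939 >1
So |R|<1 on (-3.8462, 0).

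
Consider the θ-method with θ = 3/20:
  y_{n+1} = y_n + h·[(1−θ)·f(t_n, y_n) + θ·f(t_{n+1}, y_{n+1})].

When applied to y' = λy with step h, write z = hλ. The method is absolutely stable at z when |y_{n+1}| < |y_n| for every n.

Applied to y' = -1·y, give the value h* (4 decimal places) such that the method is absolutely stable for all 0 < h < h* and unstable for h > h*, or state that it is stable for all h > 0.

(-2.8571,0); λ=-1 ⇒ h* = (20/7)/1 = 2.8571.

Test eqn y'=λy, z=hλ:
  y_{n+1} = y_n + z·[17/20·y_n + 3/20·y_{n+1}] ⇒ (1 − 3/20z)y_{n+1} = (1 + 17/20z)y_n
  R(z) = (1 + 17/20z)/(1 − 3/20z).

Need |R(x)|<1, x<0.
x=-0.73: |R|=0.3420
R=−1: 1+17/20x = −1+3/20x ⇒ -7/10x=2 ⇒ x=2/(-7/10)=-2.8571
Confirm numerically:
  x=-2.391: |R|=0.75984 <1
  x=-2.109: |R|=0.60216 <1
  x=-2.095: |R|=0.59407 <1
  x=-3.449: |R|=1.27304 >1
  x=-3.367: |R|=1.23713 >1
  x=-3.271: |R|=1.19434 >1
Stable set (-2.8571, 0).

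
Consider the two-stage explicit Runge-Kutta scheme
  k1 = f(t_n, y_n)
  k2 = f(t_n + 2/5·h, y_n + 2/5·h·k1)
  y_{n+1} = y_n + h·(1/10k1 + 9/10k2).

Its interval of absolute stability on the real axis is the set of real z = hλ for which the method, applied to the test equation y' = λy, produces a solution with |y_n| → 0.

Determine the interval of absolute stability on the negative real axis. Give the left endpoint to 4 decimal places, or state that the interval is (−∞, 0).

On y'=λy, z=hλ:
  k1=λy_n ⇒ h·k1=z·y_n;  k2=λ(1+2/5z)y_n ⇒ h·k2=z(1+2/5z)y_n
  y_{n+1}/y_n = 1 + 1/10z + 9/10z(1+2/5z) = 1 + z + 9/25z²
  so R(z) = 1 + z + 9/25z².

Solve |R(x)|<1 on ℝ⁻.
x=-1: |R|=0.3600
R=1: x+9/25x²=0 ⇒ x=−25/9=-2.7778; min R=1−1/(4·9/25)=0.3056>−1
Confirm numerically:
  x=-2.586: |R|=0.82146 <1
  x=-2.197: |R|=0.54065 <1
  x=-1.398: |R|=0.30559 <1
  x=-2.933: |R|=1.16390 >1
  x=-2.845: |R|=1.06885 >1
So |R|<1 on (-2.7778, 0).

z∈(-2.7778,0).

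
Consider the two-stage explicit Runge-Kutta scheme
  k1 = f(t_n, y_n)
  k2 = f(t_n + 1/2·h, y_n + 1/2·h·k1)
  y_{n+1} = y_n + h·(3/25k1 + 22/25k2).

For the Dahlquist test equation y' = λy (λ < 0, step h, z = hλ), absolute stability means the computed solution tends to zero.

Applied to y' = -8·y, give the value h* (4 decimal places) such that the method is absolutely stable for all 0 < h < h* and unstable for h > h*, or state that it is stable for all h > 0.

(-2.2727,0); λ=-8 ⇒ h* = (25/11)/8 = 0.2841.

With y'=λy (z=hλ):
  k1=λy_n ⇒ h·k1=z·y_n;  k2=λ(1+1/2z)y_n ⇒ h·k2=z(1+1/2z)y_n
  y_{n+1}/y_n = 1 + 3/25z + 22/25z(1+1/2z) = 1 + z + 11/25z²
  R(z) = 1 + z + 11/25z².

Boundary: |R(x)|=1, x<0.
x=-0.99: |R|=0.4412
R=1: x+11/25x²=0 ⇒ x=−25/11=-2.2727; min R=1−1/(4·11/25)=0.4318>−1
Confirm numerically:
  x=-2.049: |R|=0.79830 <1
  x=-1.258: |R|=0.43833 <1
  x=-0.976: |R|=0.44313 <1
  x=-2.705: |R|=1.51449 >1
  x=-2.703: |R|=1.51173 >1
  x=-2.411: |R|=1.14669 >1
Interval (-2.2727, 0).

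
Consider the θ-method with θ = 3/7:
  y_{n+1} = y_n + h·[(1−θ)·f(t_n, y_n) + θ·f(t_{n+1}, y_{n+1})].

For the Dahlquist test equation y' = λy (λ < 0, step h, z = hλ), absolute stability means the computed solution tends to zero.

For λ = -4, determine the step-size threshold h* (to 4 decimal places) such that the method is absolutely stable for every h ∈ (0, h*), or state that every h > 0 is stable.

Set f=λy, z=hλ:
  y_{n+1} = y_n + z·[4/7·y_n + 3/7·y_{n+1}] ⇒ (1 − 3/7z)y_{n+1} = (1 + 4/7z)y_n
  ⇒ R(z) = (1 + 4/7z)/(1 − 3/7z).

Boundary: |R(x)|=1, x<0.
x=-1.75: |R|=0.0000
R=−1: 1+4/7x = −1+3/7x ⇒ -1/7x=2 ⇒ x=2/(-1/7)=-14.0000
Confirm numerically:
  x=-12.602: |R|=0.96880 <1
  x=-11.600: |R|=0.94258 <1
  x=-8.115: |R|=0.81225 <1
  x=-7.469: |R|=0.77791 <1
  x=-14.216: |R|=1.00435 >1
  x=-14.173: |R|=1.00349 >1
  x=-14.161: |R|=1.00325 >1
Interval (-14.0000, 0).

(-14.0000,0); λ=-4 ⇒ h* = (14)/4 = 3.5000.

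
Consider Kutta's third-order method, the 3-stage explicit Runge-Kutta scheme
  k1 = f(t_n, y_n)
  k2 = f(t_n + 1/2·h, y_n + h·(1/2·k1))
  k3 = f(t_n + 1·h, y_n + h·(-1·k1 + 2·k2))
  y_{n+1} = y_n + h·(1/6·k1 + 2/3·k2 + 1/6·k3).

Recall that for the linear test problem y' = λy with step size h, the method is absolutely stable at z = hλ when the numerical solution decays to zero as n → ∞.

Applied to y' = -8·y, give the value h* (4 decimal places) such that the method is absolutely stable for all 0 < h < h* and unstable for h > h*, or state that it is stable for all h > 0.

With y'=λy (z=hλ):
  order 3, 3-stage ⇒ R(z)=1+z+z^2/2+z^3/6
  (e.g. R(-0.65)=0.51548, |R|=0.51548)

Need |R(x)|<1, x<0.
x=-0.65: |R|=0.5155
|R(-1.94)|=0.2751 |R(-0.93)|=0.3684 |R(-0.52)|=0.5918
Bisect:
  x_lo=-3.1703 |R|=2.4555  x_hi=-0.3173 |R|=0.7277
  mid=-1.74381 |R|=0.10716 →hi
  mid=-2.45705 |R|=0.91074 →hi
  mid=-2.81366 |R|=1.56780 →lo
  mid=-2.63535 |R|=1.21327 →lo
  mid=-2.54620 |R|=1.05586 →lo
  mid=-2.50162 |R|=0.98181 →hi
  mid=-2.52391 |R|=1.01845 →lo
  mid=-2.51277 |R|=1.00004 →lo
  ...
  [-2.51277,-2.51259] ⇒ x*=-2.5127
Stable set (-2.5127, 0).

(-2.5127,0); λ=-8 ⇒ h* = 0.3141.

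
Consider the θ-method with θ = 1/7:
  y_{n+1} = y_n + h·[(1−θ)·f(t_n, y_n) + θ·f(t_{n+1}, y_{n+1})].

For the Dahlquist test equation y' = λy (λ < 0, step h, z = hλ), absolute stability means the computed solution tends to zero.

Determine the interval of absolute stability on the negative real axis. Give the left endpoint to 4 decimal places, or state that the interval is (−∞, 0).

On y'=λy, z=hλ:
  y_{n+1} = y_n + z·[6/7·y_n + 1/7·y_{n+1}] ⇒ (1 − 1/7z)y_{n+1} = (1 + 6/7z)y_n
  R(z) = (1 + 6/7z)/(1 − 1/7z).

Solve |R(x)|<1 on ℝ⁻.
x=-0.86: |R|=0.2341
R=−1: 1+6/7x = −1+1/7x ⇒ -5/7x=2 ⇒ x=2/(-5/7)=-2.8000
Confirm numerically:
  x=-1.891: |R|=0.48881 <1
  x=-1.804: |R|=0.43435 <1
  x=-1.226: |R|=0.04328 <1
  x=-3.379: |R|=1.27893 >1
  x=-3.126: |R|=1.16097 >1
Interval (-2.8000, 0).

(-2.8000, 0).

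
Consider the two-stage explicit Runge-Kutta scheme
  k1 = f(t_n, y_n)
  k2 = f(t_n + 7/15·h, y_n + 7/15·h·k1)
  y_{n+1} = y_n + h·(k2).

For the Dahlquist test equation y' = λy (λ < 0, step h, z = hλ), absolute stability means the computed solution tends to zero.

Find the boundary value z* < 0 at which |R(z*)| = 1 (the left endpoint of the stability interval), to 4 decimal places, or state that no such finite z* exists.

Test eqn y'=λy, z=hλ:
  k1=λy_n ⇒ h·k1=z·y_n;  k2=λ(1+7/15z)y_n ⇒ h·k2=z(1+7/15z)y_n
  y_{n+1}/y_n = 1 + z(1+7/15z) = 1 + z + 7/15z²
  so R(z) = 1 + z + 7/15z².

Solve |R(x)|<1 on ℝ⁻.
x=-1.09: |R|=0.4644
R=1: x+7/15x²=0 ⇒ x=−15/7=-2.1429; min R=1−1/(4·7/15)=0.4643>−1
Confirm numerically:
  x=-1.750: |R|=0.67917 <1
  x=-1.601: |R|=0.59516 <1
  x=-1.107: |R|=0.46488 <1
  x=-2.527: |R|=1.45301 >1
  x=-2.433: |R|=1.32943 >1
  x=-2.295: |R|=1.16294 >1
Interval (-2.1429, 0).

z* = -2.1429.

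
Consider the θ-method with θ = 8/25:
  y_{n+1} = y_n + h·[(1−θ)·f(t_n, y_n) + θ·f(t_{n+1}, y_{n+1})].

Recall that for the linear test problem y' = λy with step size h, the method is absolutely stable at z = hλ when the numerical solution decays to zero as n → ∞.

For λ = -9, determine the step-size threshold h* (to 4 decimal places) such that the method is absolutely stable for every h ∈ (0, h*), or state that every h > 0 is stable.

(-5.5556,0); λ=-9 ⇒ h* = (50/9)/9 = 0.6173.

Set f=λy, z=hλ:
  y_{n+1} = y_n + z·[17/25·y_n + 8/25·y_{n+1}] ⇒ (1 − 8/25z)y_{n+1} = (1 + 17/25z)y_n
  R(z) = (1 + 17/25z)/(1 − 8/25z).

Boundary: |R(x)|=1, x<0.
x=-1.62: |R|=0.0669
R=−1: 1+17/25x = −1+8/25x ⇒ -9/25x=2 ⇒ x=2/(-9/25)=-5.5556
Confirm numerically:
  x=-4.667: |R|=0.87171 <1
  x=-4.240: |R|=0.79905 <1
  x=-3.962: |R|=0.74704 <1
  x=-2.362: |R|=0.34523 <1
  x=-6.025: |R|=1.05772 >1
  x=-5.991: |R|=1.05374 >1
  x=-5.847: |R|=1.03654 >1
Stable set (-5.5556, 0).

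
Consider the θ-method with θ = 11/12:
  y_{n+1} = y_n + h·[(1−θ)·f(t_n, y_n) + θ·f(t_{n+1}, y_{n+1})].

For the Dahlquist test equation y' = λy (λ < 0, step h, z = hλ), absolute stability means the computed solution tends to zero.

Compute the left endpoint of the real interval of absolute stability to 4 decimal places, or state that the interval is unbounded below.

interval (−∞, 0).

With y'=λy (z=hλ):
  y_{n+1} = y_n + z·[1/12·y_n + 11/12·y_{n+1}] ⇒ (1 − 11/12z)y_{n+1} = (1 + 1/12z)y_n
  Hence R(z) = (1 + 1/12z)/(1 − 11/12z).

Find x<0 with |R(x)|<1.
x=-0.79: |R|=0.5418
x=-2: |R|=0.2941
x=-10: |R|=0.0164
x=-100: |R|=0.0791
θ=11/12≥1/2 ⇒ |1+1/12x|<|1−11/12x| ∀x<0 ⇒ interval (−∞,0).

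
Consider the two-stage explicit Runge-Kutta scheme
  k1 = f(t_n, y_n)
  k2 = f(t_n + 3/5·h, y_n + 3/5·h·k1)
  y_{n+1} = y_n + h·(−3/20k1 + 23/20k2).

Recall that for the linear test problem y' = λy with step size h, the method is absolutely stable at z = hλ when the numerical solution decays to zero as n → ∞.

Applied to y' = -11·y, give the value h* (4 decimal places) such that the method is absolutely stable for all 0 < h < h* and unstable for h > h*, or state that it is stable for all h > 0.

On y'=λy, z=hλ:
  k1=λy_n ⇒ h·k1=z·y_n;  k2=λ(1+3/5z)y_n ⇒ h·k2=z(1+3/5z)y_n
  y_{n+1}/y_n = 1 − 3/20z + 23/20z(1+3/5z) = 1 + z + 69/100z²
  so R(z) = 1 + z + 69/100z².

Need |R(x)|<1, x<0.
x=-1.43: |R|=0.9810
R=1: x+69/100x²=0 ⇒ x=−100/69=-1.4493; min R=1−1/(4·69/100)=0.6377>−1
Confirm numerically:
  x=-1.227: |R|=0.81182 <1
  x=-0.983: |R|=0.68374 <1
  x=-0.965: |R|=0.67755 <1
  x=-1.791: |R|=1.42230 >1
  x=-1.695: |R|=1.28739 >1
So |R|<1 on (-1.4493, 0).

(-1.4493,0); λ=-11 ⇒ h* = (100/69)/11 = 0.1318.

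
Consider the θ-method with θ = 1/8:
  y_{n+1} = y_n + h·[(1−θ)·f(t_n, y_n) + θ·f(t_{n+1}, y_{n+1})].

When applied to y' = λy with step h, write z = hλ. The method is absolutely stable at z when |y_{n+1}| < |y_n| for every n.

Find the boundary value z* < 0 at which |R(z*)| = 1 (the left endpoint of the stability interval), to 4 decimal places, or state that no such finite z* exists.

On y'=λy, z=hλ:
  y_{n+1} = y_n + z·[7/8·y_n + 1/8·y_{n+1}] ⇒ (1 − 1/8z)y_{n+1} = (1 + 7/8z)y_n
  ⇒ R(z) = (1 + 7/8z)/(1 − 1/8z).

Find x<0 with |R(x)|<1.
x=-1.24: |R|=0.0736
R=−1: 1+7/8x = −1+1/8x ⇒ -3/4x=2 ⇒ x=2/(-3/4)=-2.6667
Confirm numerically:
  x=-2.189: |R|=0.71872 <1
  x=-2.099: |R|=0.66274 <1
  x=-2.071: |R|=0.64512 <1
  x=-1.959: |R|=0.57365 <1
  x=-3.232: |R|=1.30199 >1
  x=-3.138: |R|=1.25391 >1
  x=-2.733: |R|=1.03708 >1
Interval (-2.6667, 0).

left endpoint -2.6667.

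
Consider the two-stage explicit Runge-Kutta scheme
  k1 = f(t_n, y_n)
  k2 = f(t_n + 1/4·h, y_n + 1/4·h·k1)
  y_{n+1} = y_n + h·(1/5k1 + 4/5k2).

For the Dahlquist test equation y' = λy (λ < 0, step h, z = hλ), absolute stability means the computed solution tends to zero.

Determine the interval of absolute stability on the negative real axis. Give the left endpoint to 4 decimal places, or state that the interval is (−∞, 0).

Test eqn y'=λy, z=hλ:
  k1=λy_n ⇒ h·k1=z·y_n;  k2=λ(1+1/4z)y_n ⇒ h·k2=z(1+1/4z)y_n
  y_{n+1}/y_n = 1 + 1/5z + 4/5z(1+1/4z) = 1 + z + 1/5z²
  R(z) = 1 + z + 1/5z².

Solve |R(x)|<1 on ℝ⁻.
x=-1.67: |R|=0.1122
R=1: x+1/5x²=0 ⇒ x=−5=-5.0000; min R=1−1/(4·1/5)=-0.2500>−1
Confirm numerically:
  x=-4.807: |R|=0.81445 <1
  x=-4.334: |R|=0.42271 <1
  x=-3.591: |R|=0.01194 <1
  x=-5.483: |R|=1.52966 >1
  x=-5.273: |R|=1.28791 >1
Stable set (-5.0000, 0).

z∈(-5.0000,0).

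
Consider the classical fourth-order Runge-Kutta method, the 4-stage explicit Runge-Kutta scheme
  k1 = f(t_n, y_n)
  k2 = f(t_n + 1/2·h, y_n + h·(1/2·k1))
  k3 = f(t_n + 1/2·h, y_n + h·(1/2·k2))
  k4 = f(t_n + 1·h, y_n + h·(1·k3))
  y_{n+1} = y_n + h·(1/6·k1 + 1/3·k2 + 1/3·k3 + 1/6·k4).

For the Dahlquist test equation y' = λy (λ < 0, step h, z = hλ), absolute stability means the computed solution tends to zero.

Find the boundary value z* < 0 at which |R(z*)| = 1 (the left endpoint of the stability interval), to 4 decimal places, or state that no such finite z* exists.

Set f=λy, z=hλ:
  order 4, 4-stage ⇒ R(z)=1+z+z^2/2+z^3/6+z^4/24
  (e.g. R(-1.26)=0.30542, |R|=0.30542)

Solve |R(x)|<1 on ℝ⁻.
x=-1.26: |R|=0.3054
|R(-2.64)|=0.8021 |R(-2.26)|=0.4569 |R(-1.26)|=0.3054
Bisect:
  x_lo=-3.5989 |R|=3.0979  x_hi=-0.1062 |R|=0.8993
  mid=-1.85250 |R|=0.29453 →hi
  mid=-2.72568 |R|=0.91378 →hi
  mid=-3.16227 |R|=1.73390 →lo
  mid=-2.94397 |R|=1.26681 →lo
  mid=-2.83482 |R|=1.07728 →lo
  mid=-2.78025 |R|=0.99242 →hi
  mid=-2.80754 |R|=1.03406 →lo
  mid=-2.79389 |R|=1.01305 →lo
  mid=-2.78707 |R|=1.00269 →lo
  mid=-2.78366 |R|=0.99754 →hi
  ...
  [-2.78537,-2.78515] ⇒ x*=-2.7853
So |R|<1 on (-2.7853, 0).

z* = -2.7853.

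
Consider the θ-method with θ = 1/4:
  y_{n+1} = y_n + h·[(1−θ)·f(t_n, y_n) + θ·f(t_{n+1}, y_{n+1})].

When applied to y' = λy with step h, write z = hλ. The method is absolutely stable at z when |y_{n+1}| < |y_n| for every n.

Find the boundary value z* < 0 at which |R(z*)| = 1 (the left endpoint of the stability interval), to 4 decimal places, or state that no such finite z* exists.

With y'=λy (z=hλ):
  y_{n+1} = y_n + z·[3/4·y_n + 1/4·y_{n+1}] ⇒ (1 − 1/4z)y_{n+1} = (1 + 3/4z)y_n
  so R(z) = (1 + 3/4z)/(1 − 1/4z).

Need |R(x)|<1, x<0.
x=-0.31: |R|=0.7123
R=−1: 1+3/4x = −1+1/4x ⇒ -1/2x=2 ⇒ x=2/(-1/2)=-4.0000
Confirm numerically:
  x=-3.723: |R|=0.92827 <1
  x=-3.501: |R|=0.86695 <1
  x=-3.220: |R|=0.78393 <1
  x=-3.068: |R|=0.73628 <1
  x=-4.224: |R|=1.05447 >1
  x=-4.109: |R|=1.02688 >1
  x=-4.071: |R|=1.01759 >1
So |R|<1 on (-4.0000, 0).

left endpoint -4.0000.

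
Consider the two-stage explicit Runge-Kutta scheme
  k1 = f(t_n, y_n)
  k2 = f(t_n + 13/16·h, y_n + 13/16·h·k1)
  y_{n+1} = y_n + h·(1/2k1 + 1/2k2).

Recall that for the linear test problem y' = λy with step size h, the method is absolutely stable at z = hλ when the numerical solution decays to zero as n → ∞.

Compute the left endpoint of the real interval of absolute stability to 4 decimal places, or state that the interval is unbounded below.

left endpoint -2.4615.

With y'=λy (z=hλ):
  k1=λy_n ⇒ h·k1=z·y_n;  k2=λ(1+13/16z)y_n ⇒ h·k2=z(1+13/16z)y_n
  y_{n+1}/y_n = 1 + 1/2z + 1/2z(1+13/16z) = 1 + z + 13/32z²
  ⇒ R(z) = 1 + z + 13/32z².

Boundary: |R(x)|=1, x<0.
x=-1.34: |R|=0.3895
R=1: x+13/32x²=0 ⇒ x=−32/13=-2.4615; min R=1−1/(4·13/32)=0.3846>−1
Confirm numerically:
  x=-2.197: |R|=0.76389 <1
  x=-1.902: |R|=0.56765 <1
  x=-1.111: |R|=0.39044 <1
  x=-0.991: |R|=0.40797 <1
  x=-2.958: |R|=1.59659 >1
  x=-2.862: |R|=1.46561 >1
Stable set (-2.4615, 0).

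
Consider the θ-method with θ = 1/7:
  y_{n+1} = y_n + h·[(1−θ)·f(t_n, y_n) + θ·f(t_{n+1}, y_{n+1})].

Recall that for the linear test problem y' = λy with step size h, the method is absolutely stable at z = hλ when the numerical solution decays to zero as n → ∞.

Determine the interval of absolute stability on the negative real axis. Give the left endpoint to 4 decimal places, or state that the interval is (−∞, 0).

Set f=λy, z=hλ:
  y_{n+1} = y_n + z·[6/7·y_n + 1/7·y_{n+1}] ⇒ (1 − 1/7z)y_{n+1} = (1 + 6/7z)y_n
  so R(z) = (1 + 6/7z)/(1 − 1/7z).

Solve |R(x)|<1 on ℝ⁻.
x=-0.59: |R|=0.4559
R=−1: 1+6/7x = −1+1/7x ⇒ -5/7x=2 ⇒ x=2/(-5/7)=-2.8000
Confirm numerically:
  x=-2.521: |R|=0.85348 <1
  x=-1.955: |R|=0.52820 <1
  x=-1.912: |R|=0.50180 <1
  x=-3.372: |R|=1.27574 >1
  x=-2.839: |R|=1.01982 >1
So |R|<1 on (-2.8000, 0).

(-2.8000, 0).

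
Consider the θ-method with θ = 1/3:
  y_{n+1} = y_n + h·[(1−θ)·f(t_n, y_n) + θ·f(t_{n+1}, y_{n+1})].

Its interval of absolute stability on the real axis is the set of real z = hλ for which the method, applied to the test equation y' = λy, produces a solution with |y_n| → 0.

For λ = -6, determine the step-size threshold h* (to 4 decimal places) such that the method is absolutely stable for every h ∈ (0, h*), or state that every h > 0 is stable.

Test eqn y'=λy, z=hλ:
  y_{n+1} = y_n + z·[2/3·y_n + 1/3·y_{n+1}] ⇒ (1 − 1/3z)y_{n+1} = (1 + 2/3z)y_n
  Hence R(z) = (1 + 2/3z)/(1 − 1/3z).

Solve |R(x)|<1 on ℝ⁻.
x=-1.35: |R|=0.0690
R=−1: 1+2/3x = −1+1/3x ⇒ -1/3x=2 ⇒ x=2/(-1/3)=-6.0000
Confirm numerically:
  x=-5.010: |R|=0.87640 <1
  x=-3.818: |R|=0.67996 <1
  x=-3.543: |R|=0.62448 <1
  x=-6.565: |R|=1.05907 >1
  x=-6.208: |R|=1.02259 >1
Stable set (-6.0000, 0).

(-6.0000,0); λ=-6 ⇒ h* = (6)/6 = 1.0000.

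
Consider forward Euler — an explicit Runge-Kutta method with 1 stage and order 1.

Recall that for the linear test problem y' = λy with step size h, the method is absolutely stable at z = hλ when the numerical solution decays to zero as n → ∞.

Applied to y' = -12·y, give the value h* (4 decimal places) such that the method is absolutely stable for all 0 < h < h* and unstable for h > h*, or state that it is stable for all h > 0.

Set f=λy, z=hλ:
  order 1, 1-stage ⇒ R(z)=1+z
  (e.g. R(-0.45)=0.55000, |R|=0.55000)

Solve |R(x)|<1 on ℝ⁻.
x=-0.45: |R|=0.5500
|R(-1.75)|=0.7500 |R(-1.32)|=0.3200 |R(-0.73)|=0.2700
Bisect:
  x_lo=-2.7784 |R|=1.7784  x_hi=-0.3336 |R|=0.6664
  mid=-1.55598 |R|=0.55598 →hi
  mid=-2.16718 |R|=1.16718 →lo
  mid=-1.86158 |R|=0.86158 →hi
  mid=-2.01438 |R|=1.01438 →lo
  mid=-1.93798 |R|=0.93798 →hi
  mid=-1.97618 |R|=0.97618 →hi
  mid=-1.99528 |R|=0.99528 →hi
  mid=-2.00483 |R|=1.00483 →lo
  ...
  [-2.00005,-1.99991] ⇒ x*=-2.0000
Interval (-2.0000, 0).

(-2.0000,0); λ=-12 ⇒ h* = 0.1667.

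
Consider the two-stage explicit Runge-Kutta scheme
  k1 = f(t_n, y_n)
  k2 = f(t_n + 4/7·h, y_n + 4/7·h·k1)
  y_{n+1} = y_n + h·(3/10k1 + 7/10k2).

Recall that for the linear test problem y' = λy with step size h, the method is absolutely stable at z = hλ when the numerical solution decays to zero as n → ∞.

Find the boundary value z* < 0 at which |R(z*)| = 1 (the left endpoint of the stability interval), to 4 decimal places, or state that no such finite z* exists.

With y'=λy (z=hλ):
  k1=λy_n ⇒ h·k1=z·y_n;  k2=λ(1+4/7z)y_n ⇒ h·k2=z(1+4/7z)y_n
  y_{n+1}/y_n = 1 + 3/10z + 7/10z(1+4/7z) = 1 + z + 2/5z²
  Hence R(z) = 1 + z + 2/5z².

Need |R(x)|<1, x<0.
x=-1.53: |R|=0.4064
R=1: x+2/5x²=0 ⇒ x=−5/2=-2.5000; min R=1−1/(4·2/5)=0.3750>−1
Confirm numerically:
  x=-1.773: |R|=0.48441 <1
  x=-1.648: |R|=0.43836 <1
  x=-1.086: |R|=0.38576 <1
  x=-2.911: |R|=1.47857 >1
  x=-2.580: |R|=1.08256 >1
  x=-2.548: |R|=1.04892 >1
Stable set (-2.5000, 0).

left endpoint -2.5000.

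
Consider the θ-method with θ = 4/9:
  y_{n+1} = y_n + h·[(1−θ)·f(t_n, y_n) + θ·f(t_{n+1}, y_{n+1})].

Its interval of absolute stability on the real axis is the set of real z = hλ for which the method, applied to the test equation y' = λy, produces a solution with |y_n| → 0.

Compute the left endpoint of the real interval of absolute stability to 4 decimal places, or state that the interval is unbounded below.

z* = -18.0000.

Test eqn y'=λy, z=hλ:
  y_{n+1} = y_n + z·[5/9·y_n + 4/9·y_{n+1}] ⇒ (1 − 4/9z)y_{n+1} = (1 + 5/9z)y_n
  ⇒ R(z) = (1 + 5/9z)/(1 − 4/9z).

Find x<0 with |R(x)|<1.
x=-0.54: |R|=0.5645
R=−1: 1+5/9x = −1+4/9x ⇒ -1/9x=2 ⇒ x=2/(-1/9)=-18.0000
Confirm numerically:
  x=-17.401: |R|=0.99238 <1
  x=-14.316: |R|=0.94440 <1
  x=-8.240: |R|=0.76740 <1
  x=-18.596: |R|=1.00715 >1
  x=-18.500: |R|=1.00602 >1
  x=-18.153: |R|=1.00187 >1
Interval (-18.0000, 0).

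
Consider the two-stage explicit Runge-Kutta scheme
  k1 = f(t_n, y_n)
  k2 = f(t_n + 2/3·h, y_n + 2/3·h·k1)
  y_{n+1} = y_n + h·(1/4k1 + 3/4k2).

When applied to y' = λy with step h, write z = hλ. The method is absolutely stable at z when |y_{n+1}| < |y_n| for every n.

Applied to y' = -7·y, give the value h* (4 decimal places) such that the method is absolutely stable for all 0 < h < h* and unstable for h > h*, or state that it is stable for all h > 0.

(-2.0000,0); λ=-7 ⇒ h* = (2)/7 = 0.2857.

On y'=λy, z=hλ:
  k1=λy_n ⇒ h·k1=z·y_n;  k2=λ(1+2/3z)y_n ⇒ h·k2=z(1+2/3z)y_n
  y_{n+1}/y_n = 1 + 1/4z + 3/4z(1+2/3z) = 1 + z + 1/2z²
  so R(z) = 1 + z + 1/2z².

Boundary: |R(x)|=1, x<0.
x=-1.57: |R|=0.6624
R=1: x+1/2x²=0 ⇒ x=−2=-2.0000; min R=1−1/(4·1/2)=0.5000>−1
Confirm numerically:
  x=-1.797: |R|=0.81760 <1
  x=-1.614: |R|=0.68850 <1
  x=-1.470: |R|=0.61045 <1
  x=-1.376: |R|=0.57069 <1
  x=-2.141: |R|=1.15094 >1
  x=-2.091: |R|=1.09514 >1
Interval (-2.0000, 0).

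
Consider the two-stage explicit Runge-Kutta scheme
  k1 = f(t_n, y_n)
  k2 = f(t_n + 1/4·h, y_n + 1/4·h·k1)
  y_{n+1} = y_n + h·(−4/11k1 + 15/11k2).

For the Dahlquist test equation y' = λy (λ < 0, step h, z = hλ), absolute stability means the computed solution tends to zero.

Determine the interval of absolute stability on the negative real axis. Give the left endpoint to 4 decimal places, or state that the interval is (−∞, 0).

z∈(-2.9333,0).

Test eqn y'=λy, z=hλ:
  k1=λy_n ⇒ h·k1=z·y_n;  k2=λ(1+1/4z)y_n ⇒ h·k2=z(1+1/4z)y_n
  y_{n+1}/y_n = 1 − 4/11z + 15/11z(1+1/4z) = 1 + z + 15/44z²
  so R(z) = 1 + z + 15/44z².

Find x<0 with |R(x)|<1.
x=-0.4: |R|=0.6545
R=1: x+15/44x²=0 ⇒ x=−44/15=-2.9333; min R=1−1/(4·15/44)=0.2667>−1
Confirm numerically:
  x=-2.260: |R|=0.48123 <1
  x=-1.553: |R|=0.26921 <1
  x=-1.354: |R|=0.27099 <1
  x=-3.215: |R|=1.30871 >1
  x=-3.152: |R|=1.23497 >1
  x=-3.069: |R|=1.14194 >1
Stable set (-2.9333, 0).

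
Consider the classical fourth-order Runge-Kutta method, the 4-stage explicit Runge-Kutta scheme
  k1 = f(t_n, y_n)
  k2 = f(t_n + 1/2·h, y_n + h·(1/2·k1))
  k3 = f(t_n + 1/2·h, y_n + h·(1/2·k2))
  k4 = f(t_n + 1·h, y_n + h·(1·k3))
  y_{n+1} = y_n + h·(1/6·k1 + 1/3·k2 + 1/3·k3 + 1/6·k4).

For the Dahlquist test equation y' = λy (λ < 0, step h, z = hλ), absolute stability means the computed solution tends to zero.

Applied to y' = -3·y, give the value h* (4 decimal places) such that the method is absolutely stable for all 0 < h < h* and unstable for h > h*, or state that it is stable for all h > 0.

(-2.7853,0); λ=-3 ⇒ h* = 0.9284.

On y'=λy, z=hλ:
  order 4, 4-stage ⇒ R(z)=1+z+z^2/2+z^3/6+z^4/24
  (e.g. R(-1.53)=0.27185, |R|=0.27185)

Solve |R(x)|<1 on ℝ⁻.
x=-1.53: |R|=0.2718
|R(-2.43)|=0.5838 |R(-0.88)|=0.4186 |R(-0.6)|=0.5494
Bisect:
  x_lo=-3.4457 |R|=2.5459  x_hi=-0.1036 |R|=0.9016
  mid=-1.77463 |R|=0.28181 →hi
  mid=-2.61016 |R|=0.76650 →hi
  mid=-3.02793 |R|=1.43184 →lo
  mid=-2.81905 |R|=1.05209 →lo
  mid=-2.71460 |R|=0.89855 →hi
  mid=-2.76682 |R|=0.97251 →hi
  mid=-2.79293 |R|=1.01158 →lo
  mid=-2.77988 |R|=0.99187 →hi
  ...
  [-2.78539,-2.78518] ⇒ x*=-2.7853
So |R|<1 on (-2.7853, 0).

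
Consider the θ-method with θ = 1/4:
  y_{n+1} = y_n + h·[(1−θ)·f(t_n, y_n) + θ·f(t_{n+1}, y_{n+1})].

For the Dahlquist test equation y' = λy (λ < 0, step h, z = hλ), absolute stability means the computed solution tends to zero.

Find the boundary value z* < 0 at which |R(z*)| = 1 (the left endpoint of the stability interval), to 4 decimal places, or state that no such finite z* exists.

z* = -4.0000.

With y'=λy (z=hλ):
  y_{n+1} = y_n + z·[3/4·y_n + 1/4·y_{n+1}] ⇒ (1 − 1/4z)y_{n+1} = (1 + 3/4z)y_n
  so R(z) = (1 + 3/4z)/(1 − 1/4z).

Boundary: |R(x)|=1, x<0.
x=-0.77: |R|=0.3543
R=−1: 1+3/4x = −1+1/4x ⇒ -1/2x=2 ⇒ x=2/(-1/2)=-4.0000
Confirm numerically:
  x=-3.511: |R|=0.86979 <1
  x=-3.334: |R|=0.81838 <1
  x=-2.778: |R|=0.63942 <1
  x=-2.453: |R|=0.52053 <1
  x=-4.308: |R|=1.07415 >1
  x=-4.080: |R|=1.01980 >1
  x=-4.028: |R|=1.00698 >1
So |R|<1 on (-4.0000, 0).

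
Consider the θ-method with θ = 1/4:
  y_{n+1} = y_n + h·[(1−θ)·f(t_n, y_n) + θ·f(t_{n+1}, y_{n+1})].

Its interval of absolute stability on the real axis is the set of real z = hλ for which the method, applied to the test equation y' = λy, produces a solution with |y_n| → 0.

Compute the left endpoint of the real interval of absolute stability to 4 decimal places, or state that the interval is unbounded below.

z* = -4.0000.

With y'=λy (z=hλ):
  y_{n+1} = y_n + z·[3/4·y_n + 1/4·y_{n+1}] ⇒ (1 − 1/4z)y_{n+1} = (1 + 3/4z)y_n
  R(z) = (1 + 3/4z)/(1 − 1/4z).

Solve |R(x)|<1 on ℝ⁻.
x=-0.87: |R|=0.2854
R=−1: 1+3/4x = −1+1/4x ⇒ -1/2x=2 ⇒ x=2/(-1/2)=-4.0000
Confirm numerically:
  x=-3.632: |R|=0.90356 <1
  x=-2.599: |R|=0.57539 <1
  x=-2.213: |R|=0.42475 <1
  x=-4.442: |R|=1.10471 >1
  x=-4.440: |R|=1.10427 >1
  x=-4.383: |R|=1.09138 >1
So |R|<1 on (-4.0000, 0).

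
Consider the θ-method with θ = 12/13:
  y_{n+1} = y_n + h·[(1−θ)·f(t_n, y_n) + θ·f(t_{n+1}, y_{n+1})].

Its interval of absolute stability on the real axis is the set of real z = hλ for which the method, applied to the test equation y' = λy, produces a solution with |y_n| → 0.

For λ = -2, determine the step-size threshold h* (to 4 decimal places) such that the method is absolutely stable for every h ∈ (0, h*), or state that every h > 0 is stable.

On y'=λy, z=hλ:
  y_{n+1} = y_n + z·[1/13·y_n + 12/13·y_{n+1}] ⇒ (1 − 12/13z)y_{n+1} = (1 + 1/13z)y_n
  so R(z) = (1 + 1/13z)/(1 − 12/13z).

Find x<0 with |R(x)|<1.
x=-0.56: |R|=0.6308
x=-2: |R|=0.2973
x=-10: |R|=0.0226
x=-100: |R|=0.0717
θ=12/13≥1/2 ⇒ |1+1/13x|<|1−12/13x| ∀x<0 ⇒ interval (−∞,0).

interval (−∞, 0). Any h>0 works for λ=-2.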